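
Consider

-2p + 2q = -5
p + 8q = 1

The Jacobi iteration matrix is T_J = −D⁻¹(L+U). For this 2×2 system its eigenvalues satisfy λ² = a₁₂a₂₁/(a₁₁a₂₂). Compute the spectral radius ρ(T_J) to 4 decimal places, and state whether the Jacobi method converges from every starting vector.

0.3536

a₁₂a₂₁/(a₁₁a₂₂) = (2)·(1) / ((-2)·(8)) = -0.125000
ρ = √|-0.125000| = √0.125000 = 0.3536
ρ < 1, so Jacobi converges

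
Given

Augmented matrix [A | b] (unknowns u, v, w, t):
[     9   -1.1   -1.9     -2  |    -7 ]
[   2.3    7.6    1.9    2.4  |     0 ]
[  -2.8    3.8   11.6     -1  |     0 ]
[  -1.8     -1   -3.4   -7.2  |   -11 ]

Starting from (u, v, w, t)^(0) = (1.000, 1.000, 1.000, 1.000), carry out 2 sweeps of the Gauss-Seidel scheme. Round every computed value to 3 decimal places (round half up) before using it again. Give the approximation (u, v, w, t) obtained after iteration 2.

Iteration 1:
  u = (-7 - (-1.1)·1.000 - (-1.9)·1.000 - (-2)·1.000) / (9) = -0.222
  v = (0 - (2.3)·-0.222 - (1.9)·1.000 - (2.4)·1.000) / (7.6) = -0.499
  w = (0 - (-2.8)·-0.222 - (3.8)·-0.499 - (-1)·1.000) / (11.6) = 0.196
  t = (-11 - (-1.8)·-0.222 - (-1)·-0.499 - (-3.4)·0.196) / (-7.2) = 1.560
Iteration 2:
  u = (-7 - (-1.1)·-0.499 - (-1.9)·0.196 - (-2)·1.560) / (9) = -0.451
  v = (0 - (2.3)·-0.451 - (1.9)·0.196 - (2.4)·1.560) / (7.6) = -0.405
  w = (0 - (-2.8)·-0.451 - (3.8)·-0.405 - (-1)·1.560) / (11.6) = 0.158
  t = (-11 - (-1.8)·-0.451 - (-1)·-0.405 - (-3.4)·0.158) / (-7.2) = 1.622

(-0.451, -0.405, 0.158, 1.622)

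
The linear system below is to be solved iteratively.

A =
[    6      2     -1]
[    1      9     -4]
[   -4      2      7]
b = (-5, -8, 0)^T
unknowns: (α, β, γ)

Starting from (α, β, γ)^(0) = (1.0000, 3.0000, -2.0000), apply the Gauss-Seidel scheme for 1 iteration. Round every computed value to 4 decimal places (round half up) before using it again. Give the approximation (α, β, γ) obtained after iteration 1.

Iteration 1:
  α = (-5 - (2)·3.0000 - (-1)·-2.0000) / (6) = -2.1667
  β = (-8 - (1)·-2.1667 - (-4)·-2.0000) / (9) = -1.5370
  γ = (0 - (-4)·-2.1667 - (2)·-1.5370) / (7) = -0.7990

(-2.1667, -1.5370, -0.7990)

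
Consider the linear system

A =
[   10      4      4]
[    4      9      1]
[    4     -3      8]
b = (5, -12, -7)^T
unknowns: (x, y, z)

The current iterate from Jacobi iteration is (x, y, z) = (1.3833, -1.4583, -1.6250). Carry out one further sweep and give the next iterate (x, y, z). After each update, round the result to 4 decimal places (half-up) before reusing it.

(1.7333, -1.7676, -2.1135)

One sweep:
  x = (5 - (4)·-1.4583 - (4)·-1.6250) / (10) = 1.7333
  y = (-12 - (4)·1.3833 - (1)·-1.6250) / (9) = -1.7676
  z = (-7 - (4)·1.3833 - (-3)·-1.4583) / (8) = -2.1135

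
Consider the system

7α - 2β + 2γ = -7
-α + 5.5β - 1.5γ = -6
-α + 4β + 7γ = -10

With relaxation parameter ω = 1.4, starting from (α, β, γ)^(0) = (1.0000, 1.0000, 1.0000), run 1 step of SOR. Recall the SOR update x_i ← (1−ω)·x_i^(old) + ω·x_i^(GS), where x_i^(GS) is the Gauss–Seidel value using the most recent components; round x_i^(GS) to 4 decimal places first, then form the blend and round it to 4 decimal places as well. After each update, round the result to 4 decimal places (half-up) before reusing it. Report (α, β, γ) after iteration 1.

Iteration 1:
  α: GS value = (-7 - (-2)·1.0000 - (2)·1.0000) / (7) = -1.0000;  α ← (1−ω)·1.0000 + ω·-1.0000 = -1.8000
  β: GS value = (-6 - (-1)·-1.8000 - (-1.5)·1.0000) / (5.5) = -1.1455;  β ← (1−ω)·1.0000 + ω·-1.1455 = -2.0037
  γ: GS value = (-10 - (-1)·-1.8000 - (4)·-2.0037) / (7) = -0.5407;  γ ← (1−ω)·1.0000 + ω·-0.5407 = -1.1570

(-1.8000, -2.0037, -1.1570)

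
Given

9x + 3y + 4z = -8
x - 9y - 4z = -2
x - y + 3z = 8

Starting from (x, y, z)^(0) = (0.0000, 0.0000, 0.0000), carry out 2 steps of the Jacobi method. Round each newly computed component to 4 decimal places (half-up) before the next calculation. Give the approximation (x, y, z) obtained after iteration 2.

(-2.1482, -1.0617, 3.0370)

Iteration 1:
  x = (-8 - (3)·0.0000 - (4)·0.0000) / (9) = -0.8889
  y = (-2 - (1)·0.0000 - (-4)·0.0000) / (-9) = 0.2222
  z = (8 - (1)·0.0000 - (-1)·0.0000) / (3) = 2.6667
Iteration 2:
  x = (-8 - (3)·0.2222 - (4)·2.6667) / (9) = -2.1482
  y = (-2 - (1)·-0.8889 - (-4)·2.6667) / (-9) = -1.0617
  z = (8 - (1)·-0.8889 - (-1)·0.2222) / (3) = 3.0370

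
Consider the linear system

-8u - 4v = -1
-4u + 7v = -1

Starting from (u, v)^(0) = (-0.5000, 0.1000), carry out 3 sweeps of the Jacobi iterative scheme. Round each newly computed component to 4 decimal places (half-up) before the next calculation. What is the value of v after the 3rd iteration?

0.0510

Iteration 1:
  u = (-1 - (-4)·0.1000) / (-8) = 0.0750
  v = (-1 - (-4)·-0.5000) / (7) = -0.4286
Iteration 2:
  u = (-1 - (-4)·-0.4286) / (-8) = 0.3393
  v = (-1 - (-4)·0.0750) / (7) = -0.1000
Iteration 3:
  u = (-1 - (-4)·-0.1000) / (-8) = 0.1750
  v = (-1 - (-4)·0.3393) / (7) = 0.0510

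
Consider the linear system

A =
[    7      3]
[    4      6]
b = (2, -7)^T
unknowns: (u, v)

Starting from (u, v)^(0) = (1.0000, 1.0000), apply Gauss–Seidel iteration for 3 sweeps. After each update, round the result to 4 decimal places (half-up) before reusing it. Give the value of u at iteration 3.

0.9986

Iteration 1:
  u = (2 - (3)·1.0000) / (7) = -0.1429
  v = (-7 - (4)·-0.1429) / (6) = -1.0714
Iteration 2:
  u = (2 - (3)·-1.0714) / (7) = 0.7449
  v = (-7 - (4)·0.7449) / (6) = -1.6633
Iteration 3:
  u = (2 - (3)·-1.6633) / (7) = 0.9986
  v = (-7 - (4)·0.9986) / (6) = -1.8324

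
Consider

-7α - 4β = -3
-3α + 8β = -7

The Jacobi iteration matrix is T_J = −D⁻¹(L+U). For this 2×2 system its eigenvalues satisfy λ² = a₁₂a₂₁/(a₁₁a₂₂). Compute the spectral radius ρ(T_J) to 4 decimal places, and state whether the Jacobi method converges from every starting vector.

a₁₂a₂₁/(a₁₁a₂₂) = (-4)·(-3) / ((-7)·(8)) = -0.214286
ρ = √|-0.214286| = √0.214286 = 0.4629
ρ < 1, so Jacobi converges

0.4629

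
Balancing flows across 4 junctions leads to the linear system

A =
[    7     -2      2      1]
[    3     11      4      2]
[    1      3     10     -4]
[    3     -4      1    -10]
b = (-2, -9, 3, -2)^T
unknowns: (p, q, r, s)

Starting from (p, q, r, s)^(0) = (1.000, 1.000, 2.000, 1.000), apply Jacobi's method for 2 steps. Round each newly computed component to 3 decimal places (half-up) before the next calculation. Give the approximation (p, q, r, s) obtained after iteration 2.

Iteration 1:
  p = (-2 - (-2)·1.000 - (2)·2.000 - (1)·1.000) / (7) = -0.714
  q = (-9 - (3)·1.000 - (4)·2.000 - (2)·1.000) / (11) = -2.000
  r = (3 - (1)·1.000 - (3)·1.000 - (-4)·1.000) / (10) = 0.300
  s = (-2 - (3)·1.000 - (-4)·1.000 - (1)·2.000) / (-10) = 0.300
Iteration 2:
  p = (-2 - (-2)·-2.000 - (2)·0.300 - (1)·0.300) / (7) = -0.986
  q = (-9 - (3)·-0.714 - (4)·0.300 - (2)·0.300) / (11) = -0.787
  r = (3 - (1)·-0.714 - (3)·-2.000 - (-4)·0.300) / (10) = 1.091
  s = (-2 - (3)·-0.714 - (-4)·-2.000 - (1)·0.300) / (-10) = 0.816

(-0.986, -0.787, 1.091, 0.816)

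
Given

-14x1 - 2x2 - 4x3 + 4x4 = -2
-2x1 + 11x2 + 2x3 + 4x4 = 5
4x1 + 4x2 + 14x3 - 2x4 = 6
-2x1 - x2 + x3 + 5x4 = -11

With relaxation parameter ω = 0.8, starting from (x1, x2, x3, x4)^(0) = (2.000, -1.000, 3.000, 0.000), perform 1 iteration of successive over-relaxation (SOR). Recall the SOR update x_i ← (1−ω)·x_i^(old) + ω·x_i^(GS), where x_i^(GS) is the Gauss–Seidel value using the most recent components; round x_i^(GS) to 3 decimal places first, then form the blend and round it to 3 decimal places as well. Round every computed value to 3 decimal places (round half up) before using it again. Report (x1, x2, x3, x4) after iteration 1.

(-0.057, -0.281, 1.020, -1.986)

Iteration 1:
  x1: GS value = (-2 - (-2)·-1.000 - (-4)·3.000 - (4)·0.000) / (-14) = -0.571;  x1 ← (1−ω)·2.000 + ω·-0.571 = -0.057
  x2: GS value = (5 - (-2)·-0.057 - (2)·3.000 - (4)·0.000) / (11) = -0.101;  x2 ← (1−ω)·-1.000 + ω·-0.101 = -0.281
  x3: GS value = (6 - (4)·-0.057 - (4)·-0.281 - (-2)·0.000) / (14) = 0.525;  x3 ← (1−ω)·3.000 + ω·0.525 = 1.020
  x4: GS value = (-11 - (-2)·-0.057 - (-1)·-0.281 - (1)·1.020) / (5) = -2.483;  x4 ← (1−ω)·0.000 + ω·-2.483 = -1.986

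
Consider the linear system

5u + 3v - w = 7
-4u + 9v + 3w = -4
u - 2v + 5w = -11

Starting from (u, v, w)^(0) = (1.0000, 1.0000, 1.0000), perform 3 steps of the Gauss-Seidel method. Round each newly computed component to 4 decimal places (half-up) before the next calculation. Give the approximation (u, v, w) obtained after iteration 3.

(0.4556, 0.4461, -2.1127)

Iteration 1:
  u = (7 - (3)·1.0000 - (-1)·1.0000) / (5) = 1.0000
  v = (-4 - (-4)·1.0000 - (3)·1.0000) / (9) = -0.3333
  w = (-11 - (1)·1.0000 - (-2)·-0.3333) / (5) = -2.5333
Iteration 2:
  u = (7 - (3)·-0.3333 - (-1)·-2.5333) / (5) = 1.0933
  v = (-4 - (-4)·1.0933 - (3)·-2.5333) / (9) = 0.8859
  w = (-11 - (1)·1.0933 - (-2)·0.8859) / (5) = -2.0643
Iteration 3:
  u = (7 - (3)·0.8859 - (-1)·-2.0643) / (5) = 0.4556
  v = (-4 - (-4)·0.4556 - (3)·-2.0643) / (9) = 0.4461
  w = (-11 - (1)·0.4556 - (-2)·0.4461) / (5) = -2.1127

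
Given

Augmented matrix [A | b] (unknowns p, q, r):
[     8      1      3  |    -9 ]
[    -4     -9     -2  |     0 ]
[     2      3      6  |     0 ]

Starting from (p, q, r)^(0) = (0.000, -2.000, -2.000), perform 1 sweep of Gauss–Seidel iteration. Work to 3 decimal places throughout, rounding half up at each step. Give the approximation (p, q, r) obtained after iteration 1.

(-0.125, 0.500, -0.208)

Iteration 1:
  p = (-9 - (1)·-2.000 - (3)·-2.000) / (8) = -0.125
  q = (0 - (-4)·-0.125 - (-2)·-2.000) / (-9) = 0.500
  r = (0 - (2)·-0.125 - (3)·0.500) / (6) = -0.208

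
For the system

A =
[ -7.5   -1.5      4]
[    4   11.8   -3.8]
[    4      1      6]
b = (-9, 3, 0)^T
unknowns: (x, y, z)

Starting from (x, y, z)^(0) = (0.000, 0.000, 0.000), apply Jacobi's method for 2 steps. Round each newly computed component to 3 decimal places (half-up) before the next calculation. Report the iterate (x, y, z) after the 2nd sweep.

Iteration 1:
  x = (-9 - (-1.5)·0.000 - (4)·0.000) / (-7.5) = 1.200
  y = (3 - (4)·0.000 - (-3.8)·0.000) / (11.8) = 0.254
  z = (0 - (4)·0.000 - (1)·0.000) / (6) = 0.000
Iteration 2:
  x = (-9 - (-1.5)·0.254 - (4)·0.000) / (-7.5) = 1.149
  y = (3 - (4)·1.200 - (-3.8)·0.000) / (11.8) = -0.153
  z = (0 - (4)·1.200 - (1)·0.254) / (6) = -0.842

(1.149, -0.153, -0.842)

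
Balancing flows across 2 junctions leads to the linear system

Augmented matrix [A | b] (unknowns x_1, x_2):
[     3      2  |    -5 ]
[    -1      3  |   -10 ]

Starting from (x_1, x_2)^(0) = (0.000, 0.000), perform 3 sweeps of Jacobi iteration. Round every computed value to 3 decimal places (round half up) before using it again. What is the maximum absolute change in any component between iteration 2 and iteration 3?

Iteration 1:
  x_1 = (-5 - (2)·0.000) / (3) = -1.667
  x_2 = (-10 - (-1)·0.000) / (3) = -3.333
Iteration 2:
  x_1 = (-5 - (2)·-3.333) / (3) = 0.555
  x_2 = (-10 - (-1)·-1.667) / (3) = -3.889
Iteration 3:
  x_1 = (-5 - (2)·-3.889) / (3) = 0.926
  x_2 = (-10 - (-1)·0.555) / (3) = -3.148
Change: (0.371, 0.741) → max |·| = 0.741

0.741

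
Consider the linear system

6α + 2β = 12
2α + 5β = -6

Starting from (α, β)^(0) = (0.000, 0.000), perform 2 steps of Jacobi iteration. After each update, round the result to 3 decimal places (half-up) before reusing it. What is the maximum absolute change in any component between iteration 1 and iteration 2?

0.800

Iteration 1:
  α = (12 - (2)·0.000) / (6) = 2.000
  β = (-6 - (2)·0.000) / (5) = -1.200
Iteration 2:
  α = (12 - (2)·-1.200) / (6) = 2.400
  β = (-6 - (2)·2.000) / (5) = -2.000
Change: (0.400, -0.800) → max |·| = 0.800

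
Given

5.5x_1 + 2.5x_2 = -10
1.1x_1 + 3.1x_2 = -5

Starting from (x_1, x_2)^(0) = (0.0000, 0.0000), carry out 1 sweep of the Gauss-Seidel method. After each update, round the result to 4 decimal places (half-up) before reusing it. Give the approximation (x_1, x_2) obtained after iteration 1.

Iteration 1:
  x_1 = (-10 - (2.5)·0.0000) / (5.5) = -1.8182
  x_2 = (-5 - (1.1)·-1.8182) / (3.1) = -0.9677

(-1.8182, -0.9677)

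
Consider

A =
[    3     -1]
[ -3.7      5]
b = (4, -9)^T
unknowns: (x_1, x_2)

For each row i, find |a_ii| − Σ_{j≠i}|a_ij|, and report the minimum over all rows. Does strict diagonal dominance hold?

row 1: |3| − (1) = 2
row 2: |5| − (3.7) = 1.3
minimum over rows = 1.3 → strictly diagonally dominant (convergence guaranteed)

1.3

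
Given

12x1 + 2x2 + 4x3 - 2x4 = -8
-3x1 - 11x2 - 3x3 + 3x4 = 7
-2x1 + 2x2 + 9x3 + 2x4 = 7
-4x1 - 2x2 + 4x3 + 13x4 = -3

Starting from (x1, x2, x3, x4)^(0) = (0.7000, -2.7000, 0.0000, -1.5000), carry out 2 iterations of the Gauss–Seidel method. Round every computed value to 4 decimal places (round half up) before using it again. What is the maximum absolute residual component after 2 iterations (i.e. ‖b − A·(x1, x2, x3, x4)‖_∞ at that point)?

0.8730

Iteration 1:
  x1 = (-8 - (2)·-2.7000 - (4)·0.0000 - (-2)·-1.5000) / (12) = -0.4667
  x2 = (7 - (-3)·-0.4667 - (-3)·0.0000 - (3)·-1.5000) / (-11) = -0.9182
  x3 = (7 - (-2)·-0.4667 - (2)·-0.9182 - (2)·-1.5000) / (9) = 1.2114
  x4 = (-3 - (-4)·-0.4667 - (-2)·-0.9182 - (4)·1.2114) / (13) = -0.8884
Iteration 2:
  x1 = (-8 - (2)·-0.9182 - (4)·1.2114 - (-2)·-0.8884) / (12) = -1.0655
  x2 = (7 - (-3)·-1.0655 - (-3)·1.2114 - (3)·-0.8884) / (-11) = -0.9184
  x3 = (7 - (-2)·-1.0655 - (2)·-0.9184 - (2)·-0.8884) / (9) = 0.9425
  x4 = (-3 - (-4)·-1.0655 - (-2)·-0.9184 - (4)·0.9425) / (13) = -0.9899
Residual b − A·x = (0.8730, -0.5017, 0.2031, -0.0001); ∞-norm = 0.8730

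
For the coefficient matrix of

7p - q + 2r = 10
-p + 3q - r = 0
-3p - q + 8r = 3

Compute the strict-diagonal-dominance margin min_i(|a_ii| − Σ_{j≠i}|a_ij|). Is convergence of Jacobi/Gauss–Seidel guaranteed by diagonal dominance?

1

row 1: |7| − (1+2) = 4
row 2: |3| − (1+1) = 1
row 3: |8| − (3+1) = 4
minimum over rows = 1 → strictly diagonally dominant (convergence guaranteed)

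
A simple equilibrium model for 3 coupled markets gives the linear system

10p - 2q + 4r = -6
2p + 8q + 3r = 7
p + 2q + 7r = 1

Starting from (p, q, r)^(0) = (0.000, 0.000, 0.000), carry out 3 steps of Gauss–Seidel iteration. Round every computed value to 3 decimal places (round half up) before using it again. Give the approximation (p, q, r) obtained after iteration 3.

Iteration 1:
  p = (-6 - (-2)·0.000 - (4)·0.000) / (10) = -0.600
  q = (7 - (2)·-0.600 - (3)·0.000) / (8) = 1.025
  r = (1 - (1)·-0.600 - (2)·1.025) / (7) = -0.064
Iteration 2:
  p = (-6 - (-2)·1.025 - (4)·-0.064) / (10) = -0.369
  q = (7 - (2)·-0.369 - (3)·-0.064) / (8) = 0.991
  r = (1 - (1)·-0.369 - (2)·0.991) / (7) = -0.088
Iteration 3:
  p = (-6 - (-2)·0.991 - (4)·-0.088) / (10) = -0.367
  q = (7 - (2)·-0.367 - (3)·-0.088) / (8) = 1.000
  r = (1 - (1)·-0.367 - (2)·1.000) / (7) = -0.090

(-0.367, 1.000, -0.090)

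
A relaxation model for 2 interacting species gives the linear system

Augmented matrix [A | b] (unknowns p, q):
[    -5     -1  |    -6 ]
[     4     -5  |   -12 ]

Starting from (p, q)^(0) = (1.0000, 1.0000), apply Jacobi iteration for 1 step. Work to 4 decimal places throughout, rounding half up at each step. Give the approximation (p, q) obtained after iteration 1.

Iteration 1:
  p = (-6 - (-1)·1.0000) / (-5) = 1.0000
  q = (-12 - (4)·1.0000) / (-5) = 3.2000

(1.0000, 3.2000)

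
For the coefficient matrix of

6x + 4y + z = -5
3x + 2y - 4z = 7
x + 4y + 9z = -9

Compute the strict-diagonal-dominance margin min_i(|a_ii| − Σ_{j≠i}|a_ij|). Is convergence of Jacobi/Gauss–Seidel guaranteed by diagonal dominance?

-5

row 1: |6| − (4+1) = 1
row 2: |2| − (3+4) = -5
row 3: |9| − (1+4) = 4
minimum over rows = -5 → not strictly diagonally dominant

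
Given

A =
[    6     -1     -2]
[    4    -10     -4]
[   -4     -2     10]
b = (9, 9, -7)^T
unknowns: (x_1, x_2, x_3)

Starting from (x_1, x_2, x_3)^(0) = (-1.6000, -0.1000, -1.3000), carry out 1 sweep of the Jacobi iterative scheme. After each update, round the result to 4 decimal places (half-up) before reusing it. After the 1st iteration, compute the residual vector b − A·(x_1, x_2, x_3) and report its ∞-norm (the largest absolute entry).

10.8400

Iteration 1:
  x_1 = (9 - (-1)·-0.1000 - (-2)·-1.3000) / (6) = 1.0500
  x_2 = (9 - (4)·-1.6000 - (-4)·-1.3000) / (-10) = -1.0200
  x_3 = (-7 - (-4)·-1.6000 - (-2)·-0.1000) / (10) = -1.3600
Residual b − A·x = (-1.0400, -10.8400, 8.7600); ∞-norm = 10.8400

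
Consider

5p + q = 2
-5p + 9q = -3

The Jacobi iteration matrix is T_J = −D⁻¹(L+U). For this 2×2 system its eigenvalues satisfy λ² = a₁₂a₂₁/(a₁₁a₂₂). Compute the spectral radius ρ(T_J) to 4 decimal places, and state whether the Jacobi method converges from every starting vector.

0.3333

a₁₂a₂₁/(a₁₁a₂₂) = (1)·(-5) / ((5)·(9)) = -0.111111
ρ = √|-0.111111| = √0.111111 = 0.3333
ρ < 1, so Jacobi converges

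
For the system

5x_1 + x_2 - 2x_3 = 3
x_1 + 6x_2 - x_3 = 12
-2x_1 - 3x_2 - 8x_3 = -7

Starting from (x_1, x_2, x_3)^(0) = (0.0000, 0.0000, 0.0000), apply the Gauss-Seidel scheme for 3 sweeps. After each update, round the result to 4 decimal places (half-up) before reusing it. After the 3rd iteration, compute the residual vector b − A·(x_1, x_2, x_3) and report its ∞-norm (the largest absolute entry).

Iteration 1:
  x_1 = (3 - (1)·0.0000 - (-2)·0.0000) / (5) = 0.6000
  x_2 = (12 - (1)·0.6000 - (-1)·0.0000) / (6) = 1.9000
  x_3 = (-7 - (-2)·0.6000 - (-3)·1.9000) / (-8) = 0.0125
Iteration 2:
  x_1 = (3 - (1)·1.9000 - (-2)·0.0125) / (5) = 0.2250
  x_2 = (12 - (1)·0.2250 - (-1)·0.0125) / (6) = 1.9646
  x_3 = (-7 - (-2)·0.2250 - (-3)·1.9646) / (-8) = 0.0820
Iteration 3:
  x_1 = (3 - (1)·1.9646 - (-2)·0.0820) / (5) = 0.2399
  x_2 = (12 - (1)·0.2399 - (-1)·0.0820) / (6) = 1.9737
  x_3 = (-7 - (-2)·0.2399 - (-3)·1.9737) / (-8) = 0.0749
Residual b − A·x = (-0.0234, -0.0072, 0.0001); ∞-norm = 0.0234

0.0234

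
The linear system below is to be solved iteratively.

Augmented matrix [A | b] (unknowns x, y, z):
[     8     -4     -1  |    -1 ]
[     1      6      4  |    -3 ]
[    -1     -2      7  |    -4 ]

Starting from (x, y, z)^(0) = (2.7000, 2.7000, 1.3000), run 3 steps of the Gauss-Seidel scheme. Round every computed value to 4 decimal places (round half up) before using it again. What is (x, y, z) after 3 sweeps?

(-0.0945, -0.0482, -0.5987)

Iteration 1:
  x = (-1 - (-4)·2.7000 - (-1)·1.3000) / (8) = 1.3875
  y = (-3 - (1)·1.3875 - (4)·1.3000) / (6) = -1.5979
  z = (-4 - (-1)·1.3875 - (-2)·-1.5979) / (7) = -0.8298
Iteration 2:
  x = (-1 - (-4)·-1.5979 - (-1)·-0.8298) / (8) = -1.0277
  y = (-3 - (1)·-1.0277 - (4)·-0.8298) / (6) = 0.2245
  z = (-4 - (-1)·-1.0277 - (-2)·0.2245) / (7) = -0.6541
Iteration 3:
  x = (-1 - (-4)·0.2245 - (-1)·-0.6541) / (8) = -0.0945
  y = (-3 - (1)·-0.0945 - (4)·-0.6541) / (6) = -0.0482
  z = (-4 - (-1)·-0.0945 - (-2)·-0.0482) / (7) = -0.5987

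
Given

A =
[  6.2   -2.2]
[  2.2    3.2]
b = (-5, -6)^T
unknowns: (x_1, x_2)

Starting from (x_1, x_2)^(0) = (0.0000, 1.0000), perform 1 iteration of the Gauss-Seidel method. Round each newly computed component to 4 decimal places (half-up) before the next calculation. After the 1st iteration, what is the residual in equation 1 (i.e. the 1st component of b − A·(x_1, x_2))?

Iteration 1:
  x_1 = (-5 - (-2.2)·1.0000) / (6.2) = -0.4516
  x_2 = (-6 - (2.2)·-0.4516) / (3.2) = -1.5645
Residual b − A·x = (-5.6420, -0.0001)

-5.6420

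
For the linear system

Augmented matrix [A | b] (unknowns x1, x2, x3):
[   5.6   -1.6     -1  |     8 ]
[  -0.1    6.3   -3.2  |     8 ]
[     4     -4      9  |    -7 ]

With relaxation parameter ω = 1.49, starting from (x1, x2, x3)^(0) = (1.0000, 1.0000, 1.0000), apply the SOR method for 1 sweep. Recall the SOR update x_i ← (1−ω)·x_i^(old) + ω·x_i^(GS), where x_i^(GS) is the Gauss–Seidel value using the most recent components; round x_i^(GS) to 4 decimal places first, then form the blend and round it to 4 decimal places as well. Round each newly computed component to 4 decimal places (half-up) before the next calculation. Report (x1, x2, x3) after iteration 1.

(2.3304, 2.2141, -1.7260)

Iteration 1:
  x1: GS value = (8 - (-1.6)·1.0000 - (-1)·1.0000) / (5.6) = 1.8929;  x1 ← (1−ω)·1.0000 + ω·1.8929 = 2.3304
  x2: GS value = (8 - (-0.1)·2.3304 - (-3.2)·1.0000) / (6.3) = 1.8148;  x2 ← (1−ω)·1.0000 + ω·1.8148 = 2.2141
  x3: GS value = (-7 - (4)·2.3304 - (-4)·2.2141) / (9) = -0.8295;  x3 ← (1−ω)·1.0000 + ω·-0.8295 = -1.7260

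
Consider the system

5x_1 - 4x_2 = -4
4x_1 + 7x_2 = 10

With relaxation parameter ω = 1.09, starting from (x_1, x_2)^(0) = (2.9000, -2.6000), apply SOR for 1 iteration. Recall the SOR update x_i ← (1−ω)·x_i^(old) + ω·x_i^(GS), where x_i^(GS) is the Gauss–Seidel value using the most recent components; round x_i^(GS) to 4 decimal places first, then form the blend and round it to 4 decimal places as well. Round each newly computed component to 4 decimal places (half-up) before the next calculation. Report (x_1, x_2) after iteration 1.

Iteration 1:
  x_1: GS value = (-4 - (-4)·-2.6000) / (5) = -2.8800;  x_1 ← (1−ω)·2.9000 + ω·-2.8800 = -3.4002
  x_2: GS value = (10 - (4)·-3.4002) / (7) = 3.3715;  x_2 ← (1−ω)·-2.6000 + ω·3.3715 = 3.9089

(-3.4002, 3.9089)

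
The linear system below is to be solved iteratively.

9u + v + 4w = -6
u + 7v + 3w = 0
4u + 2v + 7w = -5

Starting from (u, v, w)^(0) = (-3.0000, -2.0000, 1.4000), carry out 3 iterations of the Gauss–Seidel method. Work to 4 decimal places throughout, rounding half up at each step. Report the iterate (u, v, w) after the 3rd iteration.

(-0.5072, 0.2348, -0.4915)

Iteration 1:
  u = (-6 - (1)·-2.0000 - (4)·1.4000) / (9) = -1.0667
  v = (0 - (1)·-1.0667 - (3)·1.4000) / (7) = -0.4476
  w = (-5 - (4)·-1.0667 - (2)·-0.4476) / (7) = 0.0231
Iteration 2:
  u = (-6 - (1)·-0.4476 - (4)·0.0231) / (9) = -0.6272
  v = (0 - (1)·-0.6272 - (3)·0.0231) / (7) = 0.0797
  w = (-5 - (4)·-0.6272 - (2)·0.0797) / (7) = -0.3787
Iteration 3:
  u = (-6 - (1)·0.0797 - (4)·-0.3787) / (9) = -0.5072
  v = (0 - (1)·-0.5072 - (3)·-0.3787) / (7) = 0.2348
  w = (-5 - (4)·-0.5072 - (2)·0.2348) / (7) = -0.4915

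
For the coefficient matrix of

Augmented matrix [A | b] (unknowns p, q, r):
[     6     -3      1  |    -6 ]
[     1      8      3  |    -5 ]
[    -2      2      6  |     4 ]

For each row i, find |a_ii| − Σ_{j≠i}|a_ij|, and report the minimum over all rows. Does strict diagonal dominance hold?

2

row 1: |6| − (3+1) = 2
row 2: |8| − (1+3) = 4
row 3: |6| − (2+2) = 2
minimum over rows = 2 → strictly diagonally dominant (convergence guaranteed)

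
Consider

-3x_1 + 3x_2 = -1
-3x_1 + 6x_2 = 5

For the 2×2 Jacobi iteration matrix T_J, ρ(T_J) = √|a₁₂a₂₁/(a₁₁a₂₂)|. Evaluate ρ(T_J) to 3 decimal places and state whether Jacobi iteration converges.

0.707

a₁₂a₂₁/(a₁₁a₂₂) = (3)·(-3) / ((-3)·(6)) = 0.500000
ρ = √|0.500000| = √0.500000 = 0.707
ρ < 1, so Jacobi converges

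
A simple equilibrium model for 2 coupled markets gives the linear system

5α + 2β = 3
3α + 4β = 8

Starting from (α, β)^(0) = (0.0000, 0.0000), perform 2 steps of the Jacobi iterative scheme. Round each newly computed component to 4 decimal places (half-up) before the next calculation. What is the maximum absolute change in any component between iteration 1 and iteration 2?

0.8000

Iteration 1:
  α = (3 - (2)·0.0000) / (5) = 0.6000
  β = (8 - (3)·0.0000) / (4) = 2.0000
Iteration 2:
  α = (3 - (2)·2.0000) / (5) = -0.2000
  β = (8 - (3)·0.6000) / (4) = 1.5500
Change: (-0.8000, -0.4500) → max |·| = 0.8000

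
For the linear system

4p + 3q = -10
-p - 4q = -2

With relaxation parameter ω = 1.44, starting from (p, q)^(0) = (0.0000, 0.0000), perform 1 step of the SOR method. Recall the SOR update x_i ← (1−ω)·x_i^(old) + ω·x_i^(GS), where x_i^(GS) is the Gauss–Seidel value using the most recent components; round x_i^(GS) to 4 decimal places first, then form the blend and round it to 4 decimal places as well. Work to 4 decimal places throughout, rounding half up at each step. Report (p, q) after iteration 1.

Iteration 1:
  p: GS value = (-10 - (3)·0.0000) / (4) = -2.5000;  p ← (1−ω)·0.0000 + ω·-2.5000 = -3.6000
  q: GS value = (-2 - (-1)·-3.6000) / (-4) = 1.4000;  q ← (1−ω)·0.0000 + ω·1.4000 = 2.0160

(-3.6000, 2.0160)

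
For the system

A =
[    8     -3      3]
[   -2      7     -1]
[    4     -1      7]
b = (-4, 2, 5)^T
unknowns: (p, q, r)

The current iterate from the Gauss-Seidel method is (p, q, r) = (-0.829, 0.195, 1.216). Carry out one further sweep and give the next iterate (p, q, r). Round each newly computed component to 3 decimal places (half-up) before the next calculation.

(-0.883, 0.207, 1.248)

One sweep:
  p = (-4 - (-3)·0.195 - (3)·1.216) / (8) = -0.883
  q = (2 - (-2)·-0.883 - (-1)·1.216) / (7) = 0.207
  r = (5 - (4)·-0.883 - (-1)·0.207) / (7) = 1.248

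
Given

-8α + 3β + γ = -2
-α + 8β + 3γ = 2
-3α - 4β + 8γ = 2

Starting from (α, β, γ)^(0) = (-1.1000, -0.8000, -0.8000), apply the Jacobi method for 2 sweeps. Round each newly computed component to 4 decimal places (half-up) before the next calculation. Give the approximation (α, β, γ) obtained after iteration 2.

(0.3344, 0.4422, 0.4000)

Iteration 1:
  α = (-2 - (3)·-0.8000 - (1)·-0.8000) / (-8) = -0.1500
  β = (2 - (-1)·-1.1000 - (3)·-0.8000) / (8) = 0.4125
  γ = (2 - (-3)·-1.1000 - (-4)·-0.8000) / (8) = -0.5625
Iteration 2:
  α = (-2 - (3)·0.4125 - (1)·-0.5625) / (-8) = 0.3344
  β = (2 - (-1)·-0.1500 - (3)·-0.5625) / (8) = 0.4422
  γ = (2 - (-3)·-0.1500 - (-4)·0.4125) / (8) = 0.4000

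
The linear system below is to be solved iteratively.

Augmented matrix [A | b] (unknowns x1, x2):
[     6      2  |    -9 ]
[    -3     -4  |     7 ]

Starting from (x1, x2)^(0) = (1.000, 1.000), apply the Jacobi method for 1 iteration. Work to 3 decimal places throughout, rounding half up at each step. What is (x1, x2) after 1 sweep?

(-1.833, -2.500)

Iteration 1:
  x1 = (-9 - (2)·1.000) / (6) = -1.833
  x2 = (7 - (-3)·1.000) / (-4) = -2.500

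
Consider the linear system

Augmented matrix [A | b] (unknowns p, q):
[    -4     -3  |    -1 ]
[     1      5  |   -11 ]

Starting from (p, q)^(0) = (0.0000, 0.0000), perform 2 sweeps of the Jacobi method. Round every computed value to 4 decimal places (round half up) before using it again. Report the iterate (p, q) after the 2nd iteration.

(1.9000, -2.2500)

Iteration 1:
  p = (-1 - (-3)·0.0000) / (-4) = 0.2500
  q = (-11 - (1)·0.0000) / (5) = -2.2000
Iteration 2:
  p = (-1 - (-3)·-2.2000) / (-4) = 1.9000
  q = (-11 - (1)·0.2500) / (5) = -2.2500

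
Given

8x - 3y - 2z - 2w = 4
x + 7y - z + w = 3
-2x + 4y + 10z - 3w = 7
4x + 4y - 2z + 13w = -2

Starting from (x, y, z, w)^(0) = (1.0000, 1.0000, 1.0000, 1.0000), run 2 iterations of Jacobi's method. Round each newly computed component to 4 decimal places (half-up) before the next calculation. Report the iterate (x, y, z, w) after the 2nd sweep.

(0.6533, 0.4343, 0.6761, -0.5418)

Iteration 1:
  x = (4 - (-3)·1.0000 - (-2)·1.0000 - (-2)·1.0000) / (8) = 1.3750
  y = (3 - (1)·1.0000 - (-1)·1.0000 - (1)·1.0000) / (7) = 0.2857
  z = (7 - (-2)·1.0000 - (4)·1.0000 - (-3)·1.0000) / (10) = 0.8000
  w = (-2 - (4)·1.0000 - (4)·1.0000 - (-2)·1.0000) / (13) = -0.6154
Iteration 2:
  x = (4 - (-3)·0.2857 - (-2)·0.8000 - (-2)·-0.6154) / (8) = 0.6533
  y = (3 - (1)·1.3750 - (-1)·0.8000 - (1)·-0.6154) / (7) = 0.4343
  z = (7 - (-2)·1.3750 - (4)·0.2857 - (-3)·-0.6154) / (10) = 0.6761
  w = (-2 - (4)·1.3750 - (4)·0.2857 - (-2)·0.8000) / (13) = -0.5418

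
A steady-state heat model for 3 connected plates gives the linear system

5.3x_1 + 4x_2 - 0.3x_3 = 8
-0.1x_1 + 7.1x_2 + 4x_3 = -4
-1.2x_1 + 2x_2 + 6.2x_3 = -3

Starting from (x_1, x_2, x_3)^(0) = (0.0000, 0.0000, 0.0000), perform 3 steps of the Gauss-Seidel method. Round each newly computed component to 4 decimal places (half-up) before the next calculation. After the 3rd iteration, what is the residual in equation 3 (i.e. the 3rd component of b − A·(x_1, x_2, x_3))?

0.0001

Iteration 1:
  x_1 = (8 - (4)·0.0000 - (-0.3)·0.0000) / (5.3) = 1.5094
  x_2 = (-4 - (-0.1)·1.5094 - (4)·0.0000) / (7.1) = -0.5421
  x_3 = (-3 - (-1.2)·1.5094 - (2)·-0.5421) / (6.2) = -0.0169
Iteration 2:
  x_1 = (8 - (4)·-0.5421 - (-0.3)·-0.0169) / (5.3) = 1.9176
  x_2 = (-4 - (-0.1)·1.9176 - (4)·-0.0169) / (7.1) = -0.5269
  x_3 = (-3 - (-1.2)·1.9176 - (2)·-0.5269) / (6.2) = 0.0572
Iteration 3:
  x_1 = (8 - (4)·-0.5269 - (-0.3)·0.0572) / (5.3) = 1.9103
  x_2 = (-4 - (-0.1)·1.9103 - (4)·0.0572) / (7.1) = -0.5687
  x_3 = (-3 - (-1.2)·1.9103 - (2)·-0.5687) / (6.2) = 0.0693
Residual b − A·x = (0.1710, -0.0484, 0.0001)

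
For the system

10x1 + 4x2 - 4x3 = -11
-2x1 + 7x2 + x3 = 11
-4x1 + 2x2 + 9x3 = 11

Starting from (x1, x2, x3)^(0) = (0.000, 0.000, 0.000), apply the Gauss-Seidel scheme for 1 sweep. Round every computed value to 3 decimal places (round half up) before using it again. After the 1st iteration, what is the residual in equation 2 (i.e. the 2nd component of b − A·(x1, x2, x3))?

-0.453

Iteration 1:
  x1 = (-11 - (4)·0.000 - (-4)·0.000) / (10) = -1.100
  x2 = (11 - (-2)·-1.100 - (1)·0.000) / (7) = 1.257
  x3 = (11 - (-4)·-1.100 - (2)·1.257) / (9) = 0.454
Residual b − A·x = (-3.212, -0.453, 0.000)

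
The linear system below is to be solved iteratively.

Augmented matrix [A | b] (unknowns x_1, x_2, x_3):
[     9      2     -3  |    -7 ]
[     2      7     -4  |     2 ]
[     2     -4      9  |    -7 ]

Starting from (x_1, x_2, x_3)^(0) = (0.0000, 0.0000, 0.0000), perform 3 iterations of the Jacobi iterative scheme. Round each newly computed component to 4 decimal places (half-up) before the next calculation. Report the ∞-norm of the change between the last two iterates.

Iteration 1:
  x_1 = (-7 - (2)·0.0000 - (-3)·0.0000) / (9) = -0.7778
  x_2 = (2 - (2)·0.0000 - (-4)·0.0000) / (7) = 0.2857
  x_3 = (-7 - (2)·0.0000 - (-4)·0.0000) / (9) = -0.7778
Iteration 2:
  x_1 = (-7 - (2)·0.2857 - (-3)·-0.7778) / (9) = -1.1005
  x_2 = (2 - (2)·-0.7778 - (-4)·-0.7778) / (7) = 0.0635
  x_3 = (-7 - (2)·-0.7778 - (-4)·0.2857) / (9) = -0.4780
Iteration 3:
  x_1 = (-7 - (2)·0.0635 - (-3)·-0.4780) / (9) = -0.9512
  x_2 = (2 - (2)·-1.1005 - (-4)·-0.4780) / (7) = 0.3270
  x_3 = (-7 - (2)·-1.1005 - (-4)·0.0635) / (9) = -0.5050
Change: (0.1493, 0.2635, -0.0270) → max |·| = 0.2635

0.2635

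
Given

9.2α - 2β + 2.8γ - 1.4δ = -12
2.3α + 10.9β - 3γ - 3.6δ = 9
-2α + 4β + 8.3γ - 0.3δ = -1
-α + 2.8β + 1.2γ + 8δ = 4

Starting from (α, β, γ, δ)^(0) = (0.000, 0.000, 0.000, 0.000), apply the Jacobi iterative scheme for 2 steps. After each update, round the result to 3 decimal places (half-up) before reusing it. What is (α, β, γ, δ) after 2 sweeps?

Iteration 1:
  α = (-12 - (-2)·0.000 - (2.8)·0.000 - (-1.4)·0.000) / (9.2) = -1.304
  β = (9 - (2.3)·0.000 - (-3)·0.000 - (-3.6)·0.000) / (10.9) = 0.826
  γ = (-1 - (-2)·0.000 - (4)·0.000 - (-0.3)·0.000) / (8.3) = -0.120
  δ = (4 - (-1)·0.000 - (2.8)·0.000 - (1.2)·0.000) / (8) = 0.500
Iteration 2:
  α = (-12 - (-2)·0.826 - (2.8)·-0.120 - (-1.4)·0.500) / (9.2) = -1.012
  β = (9 - (2.3)·-1.304 - (-3)·-0.120 - (-3.6)·0.500) / (10.9) = 1.233
  γ = (-1 - (-2)·-1.304 - (4)·0.826 - (-0.3)·0.500) / (8.3) = -0.815
  δ = (4 - (-1)·-1.304 - (2.8)·0.826 - (1.2)·-0.120) / (8) = 0.066

(-1.012, 1.233, -0.815, 0.066)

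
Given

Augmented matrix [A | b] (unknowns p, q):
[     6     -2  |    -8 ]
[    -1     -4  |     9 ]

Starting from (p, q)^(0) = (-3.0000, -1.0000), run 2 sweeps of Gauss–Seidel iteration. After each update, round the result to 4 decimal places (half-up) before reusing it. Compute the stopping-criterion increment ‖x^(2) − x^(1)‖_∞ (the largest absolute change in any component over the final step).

0.2777

Iteration 1:
  p = (-8 - (-2)·-1.0000) / (6) = -1.6667
  q = (9 - (-1)·-1.6667) / (-4) = -1.8333
Iteration 2:
  p = (-8 - (-2)·-1.8333) / (6) = -1.9444
  q = (9 - (-1)·-1.9444) / (-4) = -1.7639
Change: (-0.2777, 0.0694) → max |·| = 0.2777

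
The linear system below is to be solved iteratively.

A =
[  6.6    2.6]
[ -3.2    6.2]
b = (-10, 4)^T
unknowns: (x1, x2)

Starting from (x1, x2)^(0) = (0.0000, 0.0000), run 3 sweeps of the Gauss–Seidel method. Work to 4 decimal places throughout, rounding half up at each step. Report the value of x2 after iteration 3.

-0.1147

Iteration 1:
  x1 = (-10 - (2.6)·0.0000) / (6.6) = -1.5152
  x2 = (4 - (-3.2)·-1.5152) / (6.2) = -0.1369
Iteration 2:
  x1 = (-10 - (2.6)·-0.1369) / (6.6) = -1.4612
  x2 = (4 - (-3.2)·-1.4612) / (6.2) = -0.1090
Iteration 3:
  x1 = (-10 - (2.6)·-0.1090) / (6.6) = -1.4722
  x2 = (4 - (-3.2)·-1.4722) / (6.2) = -0.1147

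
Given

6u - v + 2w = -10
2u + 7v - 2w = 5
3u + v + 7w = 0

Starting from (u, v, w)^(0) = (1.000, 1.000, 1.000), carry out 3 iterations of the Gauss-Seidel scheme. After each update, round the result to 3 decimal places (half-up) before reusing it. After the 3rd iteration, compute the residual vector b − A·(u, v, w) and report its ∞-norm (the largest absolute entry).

0.028

Iteration 1:
  u = (-10 - (-1)·1.000 - (2)·1.000) / (6) = -1.833
  v = (5 - (2)·-1.833 - (-2)·1.000) / (7) = 1.524
  w = (0 - (3)·-1.833 - (1)·1.524) / (7) = 0.568
Iteration 2:
  u = (-10 - (-1)·1.524 - (2)·0.568) / (6) = -1.602
  v = (5 - (2)·-1.602 - (-2)·0.568) / (7) = 1.334
  w = (0 - (3)·-1.602 - (1)·1.334) / (7) = 0.496
Iteration 3:
  u = (-10 - (-1)·1.334 - (2)·0.496) / (6) = -1.610
  v = (5 - (2)·-1.610 - (-2)·0.496) / (7) = 1.316
  w = (0 - (3)·-1.610 - (1)·1.316) / (7) = 0.502
Residual b − A·x = (-0.028, 0.012, 0.000); ∞-norm = 0.028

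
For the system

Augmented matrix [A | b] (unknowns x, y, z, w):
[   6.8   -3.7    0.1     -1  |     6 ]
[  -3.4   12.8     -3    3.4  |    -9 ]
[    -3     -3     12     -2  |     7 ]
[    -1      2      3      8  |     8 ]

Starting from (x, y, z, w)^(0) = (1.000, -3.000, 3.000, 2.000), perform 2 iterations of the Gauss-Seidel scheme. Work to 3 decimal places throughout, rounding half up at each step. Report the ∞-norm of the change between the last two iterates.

Iteration 1:
  x = (6 - (-3.7)·-3.000 - (0.1)·3.000 - (-1)·2.000) / (6.8) = -0.500
  y = (-9 - (-3.4)·-0.500 - (-3)·3.000 - (3.4)·2.000) / (12.8) = -0.664
  z = (7 - (-3)·-0.500 - (-3)·-0.664 - (-2)·2.000) / (12) = 0.626
  w = (8 - (-1)·-0.500 - (2)·-0.664 - (3)·0.626) / (8) = 0.869
Iteration 2:
  x = (6 - (-3.7)·-0.664 - (0.1)·0.626 - (-1)·0.869) / (6.8) = 0.640
  y = (-9 - (-3.4)·0.640 - (-3)·0.626 - (3.4)·0.869) / (12.8) = -0.617
  z = (7 - (-3)·0.640 - (-3)·-0.617 - (-2)·0.869) / (12) = 0.734
  w = (8 - (-1)·0.640 - (2)·-0.617 - (3)·0.734) / (8) = 0.959
Change: (1.140, 0.047, 0.108, 0.090) → max |·| = 1.140

1.140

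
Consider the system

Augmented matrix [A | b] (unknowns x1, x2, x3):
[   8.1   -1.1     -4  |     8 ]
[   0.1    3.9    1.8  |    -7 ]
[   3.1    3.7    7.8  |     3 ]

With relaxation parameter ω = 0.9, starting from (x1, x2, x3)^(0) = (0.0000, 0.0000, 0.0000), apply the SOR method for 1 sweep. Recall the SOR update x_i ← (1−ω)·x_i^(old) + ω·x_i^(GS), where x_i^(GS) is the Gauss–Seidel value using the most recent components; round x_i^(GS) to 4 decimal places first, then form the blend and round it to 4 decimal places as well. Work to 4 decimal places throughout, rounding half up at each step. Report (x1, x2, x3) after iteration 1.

Iteration 1:
  x1: GS value = (8 - (-1.1)·0.0000 - (-4)·0.0000) / (8.1) = 0.9877;  x1 ← (1−ω)·0.0000 + ω·0.9877 = 0.8889
  x2: GS value = (-7 - (0.1)·0.8889 - (1.8)·0.0000) / (3.9) = -1.8177;  x2 ← (1−ω)·0.0000 + ω·-1.8177 = -1.6359
  x3: GS value = (3 - (3.1)·0.8889 - (3.7)·-1.6359) / (7.8) = 0.8073;  x3 ← (1−ω)·0.0000 + ω·0.8073 = 0.7266

(0.8889, -1.6359, 0.7266)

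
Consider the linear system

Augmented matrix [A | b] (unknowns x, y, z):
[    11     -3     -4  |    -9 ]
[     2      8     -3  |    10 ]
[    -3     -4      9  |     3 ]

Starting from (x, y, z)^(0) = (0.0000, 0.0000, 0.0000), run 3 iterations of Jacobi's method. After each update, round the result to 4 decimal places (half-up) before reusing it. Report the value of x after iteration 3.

-0.1633

Iteration 1:
  x = (-9 - (-3)·0.0000 - (-4)·0.0000) / (11) = -0.8182
  y = (10 - (2)·0.0000 - (-3)·0.0000) / (8) = 1.2500
  z = (3 - (-3)·0.0000 - (-4)·0.0000) / (9) = 0.3333
Iteration 2:
  x = (-9 - (-3)·1.2500 - (-4)·0.3333) / (11) = -0.3561
  y = (10 - (2)·-0.8182 - (-3)·0.3333) / (8) = 1.5795
  z = (3 - (-3)·-0.8182 - (-4)·1.2500) / (9) = 0.6162
Iteration 3:
  x = (-9 - (-3)·1.5795 - (-4)·0.6162) / (11) = -0.1633
  y = (10 - (2)·-0.3561 - (-3)·0.6162) / (8) = 1.5701
  z = (3 - (-3)·-0.3561 - (-4)·1.5795) / (9) = 0.9166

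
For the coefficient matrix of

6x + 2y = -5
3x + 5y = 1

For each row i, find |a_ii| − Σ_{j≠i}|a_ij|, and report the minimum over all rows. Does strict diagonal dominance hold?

row 1: |6| − (2) = 4
row 2: |5| − (3) = 2
minimum over rows = 2 → strictly diagonally dominant (convergence guaranteed)

2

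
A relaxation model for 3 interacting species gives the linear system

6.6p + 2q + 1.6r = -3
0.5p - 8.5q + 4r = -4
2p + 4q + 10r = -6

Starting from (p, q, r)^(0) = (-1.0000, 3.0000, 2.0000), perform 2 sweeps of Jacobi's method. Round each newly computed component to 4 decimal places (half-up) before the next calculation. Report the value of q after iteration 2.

-0.3911

Iteration 1:
  p = (-3 - (2)·3.0000 - (1.6)·2.0000) / (6.6) = -1.8485
  q = (-4 - (0.5)·-1.0000 - (4)·2.0000) / (-8.5) = 1.3529
  r = (-6 - (2)·-1.0000 - (4)·3.0000) / (10) = -1.6000
Iteration 2:
  p = (-3 - (2)·1.3529 - (1.6)·-1.6000) / (6.6) = -0.4766
  q = (-4 - (0.5)·-1.8485 - (4)·-1.6000) / (-8.5) = -0.3911
  r = (-6 - (2)·-1.8485 - (4)·1.3529) / (10) = -0.7715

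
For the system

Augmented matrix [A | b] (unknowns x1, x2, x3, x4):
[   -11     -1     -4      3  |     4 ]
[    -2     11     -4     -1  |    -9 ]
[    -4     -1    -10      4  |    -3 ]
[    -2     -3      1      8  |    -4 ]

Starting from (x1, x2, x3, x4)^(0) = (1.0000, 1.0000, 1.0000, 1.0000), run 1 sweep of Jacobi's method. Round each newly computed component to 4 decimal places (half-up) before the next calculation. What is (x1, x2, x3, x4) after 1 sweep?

(-0.5455, -0.1818, 0.2000, 0.0000)

Iteration 1:
  x1 = (4 - (-1)·1.0000 - (-4)·1.0000 - (3)·1.0000) / (-11) = -0.5455
  x2 = (-9 - (-2)·1.0000 - (-4)·1.0000 - (-1)·1.0000) / (11) = -0.1818
  x3 = (-3 - (-4)·1.0000 - (-1)·1.0000 - (4)·1.0000) / (-10) = 0.2000
  x4 = (-4 - (-2)·1.0000 - (-3)·1.0000 - (1)·1.0000) / (8) = 0.0000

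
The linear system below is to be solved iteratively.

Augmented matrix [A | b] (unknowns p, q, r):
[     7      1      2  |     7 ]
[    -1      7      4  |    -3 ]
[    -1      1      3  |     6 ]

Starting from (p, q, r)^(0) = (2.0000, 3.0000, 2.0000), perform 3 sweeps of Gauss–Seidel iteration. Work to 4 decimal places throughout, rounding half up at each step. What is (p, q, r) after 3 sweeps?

(0.4663, -1.9433, 2.8032)

Iteration 1:
  p = (7 - (1)·3.0000 - (2)·2.0000) / (7) = 0.0000
  q = (-3 - (-1)·0.0000 - (4)·2.0000) / (7) = -1.5714
  r = (6 - (-1)·0.0000 - (1)·-1.5714) / (3) = 2.5238
Iteration 2:
  p = (7 - (1)·-1.5714 - (2)·2.5238) / (7) = 0.5034
  q = (-3 - (-1)·0.5034 - (4)·2.5238) / (7) = -1.7988
  r = (6 - (-1)·0.5034 - (1)·-1.7988) / (3) = 2.7674
Iteration 3:
  p = (7 - (1)·-1.7988 - (2)·2.7674) / (7) = 0.4663
  q = (-3 - (-1)·0.4663 - (4)·2.7674) / (7) = -1.9433
  r = (6 - (-1)·0.4663 - (1)·-1.9433) / (3) = 2.8032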